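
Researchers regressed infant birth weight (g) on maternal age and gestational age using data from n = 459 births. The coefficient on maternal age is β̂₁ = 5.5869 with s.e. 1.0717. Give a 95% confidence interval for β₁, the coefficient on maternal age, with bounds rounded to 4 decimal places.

df = n − k − 1 = 459 − 2 − 1 = 456.
t* = t_{0.025, 456} = 1.96518.
Margin = t* × SE = 1.96518 × 1.0717 = 2.106083.
CI: 5.5869 ± 2.106083 → (3.4808, 7.6930).
With 95% confidence, each one-unit increase in maternal age is associated with a change of between 3.4808 and 7.6930 g in infant birth weight, holding the other predictors fixed.

(3.4808, 7.6930)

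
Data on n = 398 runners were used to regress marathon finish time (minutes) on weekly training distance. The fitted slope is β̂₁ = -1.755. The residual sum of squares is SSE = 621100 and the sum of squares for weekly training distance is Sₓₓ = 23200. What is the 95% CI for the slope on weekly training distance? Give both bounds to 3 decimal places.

MSE = SSE/(n − 2) = 621100/396 = 1568.43.
SE(β̂₁) = √(MSE/Sₓₓ) = √(1568.43/23200) = 0.260009.
df = n − 2 = 396.
t* = t_{0.025, 396} = 1.965973.
Margin = t* × SE = 1.965973 × 0.260009 = 0.51117.
CI: -1.755 ± 0.51117 → (-2.266, -1.244).
With 95% confidence, each one-unit increase in weekly training distance is associated with a change of between -2.266 and -1.244 minutes in marathon finish time.

(-2.266, -1.244)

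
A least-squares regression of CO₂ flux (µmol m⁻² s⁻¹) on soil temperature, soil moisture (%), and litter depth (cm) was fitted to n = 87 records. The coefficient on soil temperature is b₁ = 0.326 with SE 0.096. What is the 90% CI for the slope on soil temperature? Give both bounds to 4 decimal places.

(0.1663, 0.4857)

df = n − k − 1 = 87 − 3 − 1 = 83.
t* = t_{0.05, 83} = 1.66342.
Margin = t* × SE = 1.66342 × 0.096 = 0.159688.
CI: 0.326 ± 0.159688 → (0.1663, 0.4857).
With 90% confidence, each one-unit increase in soil temperature is associated with a change of between 0.1663 and 0.4857 µmol m⁻² s⁻¹ in CO₂ flux, holding the other predictors fixed.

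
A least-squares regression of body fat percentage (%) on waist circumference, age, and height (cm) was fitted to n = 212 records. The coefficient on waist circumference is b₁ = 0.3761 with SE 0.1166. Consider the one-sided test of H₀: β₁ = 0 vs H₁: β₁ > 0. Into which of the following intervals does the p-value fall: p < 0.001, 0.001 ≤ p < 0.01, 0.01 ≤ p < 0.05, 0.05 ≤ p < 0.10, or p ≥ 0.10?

t = 0.3761 / 0.1166 = 3.226.
df = n − k − 1 = 212 − 3 − 1 = 208.
One-sided p = P(T_{208} > t) ≈ 0.0007.
So p < 0.001.

p < 0.001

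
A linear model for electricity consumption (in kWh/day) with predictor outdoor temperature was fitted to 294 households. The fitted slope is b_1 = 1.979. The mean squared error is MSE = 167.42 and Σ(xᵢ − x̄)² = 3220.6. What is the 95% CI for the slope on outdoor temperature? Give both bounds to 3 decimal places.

SE(b_1) = √(MSE/Sₓₓ) = √(167.42/3220.6) = 0.228.
df = n − 2 = 292.
t* = t_{0.025, 292} = 1.968121.
Margin = t* × SE = 1.968121 × 0.228 = 0.44873.
CI: 1.979 ± 0.44873 → (1.530, 2.428).
With 95% confidence, each one-unit increase in outdoor temperature is associated with a change of between 1.530 and 2.428 kWh/day in electricity consumption.

(1.530, 2.428)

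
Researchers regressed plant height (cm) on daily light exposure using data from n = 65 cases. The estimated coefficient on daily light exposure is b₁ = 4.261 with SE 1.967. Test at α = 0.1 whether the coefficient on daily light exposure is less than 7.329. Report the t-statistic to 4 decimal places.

t = -1.5597

H₀: β₁ = 7.329 vs H₁: β₁ < 7.329.
t = (b₁ − β₁⁰)/SE = (4.261 − 7.329) / 1.967 = -1.5597.
df = n − 2 = 65 − 2 = 63.
One-sided p ≈ 0.0619, which is < 0.1, so reject H₀.
There is evidence that the true slope on daily light exposure is below 7.329 cm per unit.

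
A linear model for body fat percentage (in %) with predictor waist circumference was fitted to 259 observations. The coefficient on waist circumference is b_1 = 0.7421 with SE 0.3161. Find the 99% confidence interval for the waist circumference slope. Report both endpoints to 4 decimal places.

(-0.0782, 1.5624)

df = n − 2 = 259 − 2 = 257.
t* = t_{0.005, 257} = 2.595094.
Margin = t* × SE = 2.595094 × 0.3161 = 0.820309.
CI: 0.7421 ± 0.820309 → (-0.0782, 1.5624).
With 99% confidence, each one-unit increase in waist circumference is associated with a change of between -0.0782 and 1.5624 % in body fat percentage.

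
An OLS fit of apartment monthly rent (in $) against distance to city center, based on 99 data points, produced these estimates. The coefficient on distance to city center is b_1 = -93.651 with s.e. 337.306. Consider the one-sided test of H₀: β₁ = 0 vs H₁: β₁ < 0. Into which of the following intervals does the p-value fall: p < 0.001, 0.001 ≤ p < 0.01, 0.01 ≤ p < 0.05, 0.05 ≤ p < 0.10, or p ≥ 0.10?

p ≥ 0.10

t = -93.651 / 337.306 = -0.278.
df = n − 2 = 99 − 2 = 97.
One-sided p = P(T_{97} < t) ≈ 0.3909.
So p ≥ 0.10.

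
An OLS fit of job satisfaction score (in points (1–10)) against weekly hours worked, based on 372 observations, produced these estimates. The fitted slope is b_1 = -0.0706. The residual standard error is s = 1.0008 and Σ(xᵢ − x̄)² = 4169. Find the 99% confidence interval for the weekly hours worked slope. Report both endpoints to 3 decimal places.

(-0.111, -0.030)

SE(b_1) = s/√Sₓₓ = 1.0008/√4169 = 0.0155.
df = n − 2 = 370.
t* = t_{0.005, 370} = 2.589182.
Margin = t* × SE = 2.589182 × 0.0155 = 0.04013.
CI: -0.0706 ± 0.04013 → (-0.111, -0.030).
With 99% confidence, each one-unit increase in weekly hours worked is associated with a change of between -0.111 and -0.030 points (1–10) in job satisfaction score.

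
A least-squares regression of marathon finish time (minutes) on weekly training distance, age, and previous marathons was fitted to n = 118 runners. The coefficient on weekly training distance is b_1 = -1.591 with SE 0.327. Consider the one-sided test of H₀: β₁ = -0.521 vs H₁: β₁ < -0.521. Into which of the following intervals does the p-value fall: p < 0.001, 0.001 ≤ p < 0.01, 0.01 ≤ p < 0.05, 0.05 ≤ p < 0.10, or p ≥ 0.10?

t = (-1.591 − (-0.521)) / 0.327 = -3.272.
df = n − k − 1 = 118 − 3 − 1 = 114.
One-sided p = P(T_{114} < t) ≈ 0.0007.
So p < 0.001.

p < 0.001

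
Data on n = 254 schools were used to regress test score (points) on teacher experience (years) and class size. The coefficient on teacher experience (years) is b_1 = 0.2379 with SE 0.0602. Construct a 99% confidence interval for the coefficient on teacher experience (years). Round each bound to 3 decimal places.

df = n − k − 1 = 254 − 2 − 1 = 251.
t* = t_{0.005, 251} = 2.595558.
Margin = t* × SE = 2.595558 × 0.0602 = 0.15625.
CI: 0.2379 ± 0.15625 → (0.082, 0.394).
With 99% confidence, each one-unit increase in teacher experience (years) is associated with a change of between 0.082 and 0.394 points in test score, holding the other predictors fixed.

(0.082, 0.394)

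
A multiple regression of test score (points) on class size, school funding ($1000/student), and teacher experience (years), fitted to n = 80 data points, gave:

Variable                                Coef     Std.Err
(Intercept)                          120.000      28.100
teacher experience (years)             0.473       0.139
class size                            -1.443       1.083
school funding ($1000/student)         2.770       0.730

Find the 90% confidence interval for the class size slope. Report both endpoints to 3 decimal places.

Read off: b = -1.443, SE = 1.083 for class size.
df = n − k − 1 = 80 − 3 − 1 = 76.
t* = t_{0.05, 76} = 1.665151.
Margin = t* × SE = 1.665151 × 1.083 = 1.80336.
CI: -1.443 ± 1.80336 → (-3.246, 0.360).

(-3.246, 0.360)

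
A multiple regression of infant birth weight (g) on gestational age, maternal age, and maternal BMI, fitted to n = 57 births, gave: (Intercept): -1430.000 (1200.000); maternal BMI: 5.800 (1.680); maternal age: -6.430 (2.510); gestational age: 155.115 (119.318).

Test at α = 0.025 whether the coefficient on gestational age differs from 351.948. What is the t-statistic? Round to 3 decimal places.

t = -1.650

Read off: b = 155.115, SE = 119.318 for gestational age.
H₀: β₁ = 351.948 vs H₁: β₁ ≠ 351.948.
t = (155.115 − 351.948) / 119.318 = -1.650.
df = n − k − 1 = 57 − 3 − 1 = 53.
Two-sided p ≈ 0.1049, which is ≥ 0.025, so fail to reject H₀.
The data are consistent with a true slope of 351.948 g per unit of gestational age, holding the other predictors fixed.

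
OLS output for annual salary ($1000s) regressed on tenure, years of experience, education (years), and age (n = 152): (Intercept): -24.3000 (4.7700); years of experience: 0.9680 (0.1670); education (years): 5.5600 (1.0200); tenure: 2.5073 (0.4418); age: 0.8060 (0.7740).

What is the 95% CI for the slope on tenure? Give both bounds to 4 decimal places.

Read off: b = 2.5073, SE = 0.4418 for tenure.
df = n − k − 1 = 152 − 4 − 1 = 147.
t* = t_{0.025, 147} = 1.976233.
Margin = t* × SE = 1.976233 × 0.4418 = 0.873100.
CI: 2.5073 ± 0.873100 → (1.6342, 3.3804).

(1.6342, 3.3804)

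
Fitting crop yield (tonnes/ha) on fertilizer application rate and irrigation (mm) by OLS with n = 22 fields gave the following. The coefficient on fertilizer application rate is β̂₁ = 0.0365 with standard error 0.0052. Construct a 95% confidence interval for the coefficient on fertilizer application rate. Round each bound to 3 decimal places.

(0.026, 0.047)

df = n − k − 1 = 22 − 2 − 1 = 19.
t* = t_{0.025, 19} = 2.093024.
Margin = t* × SE = 2.093024 × 0.0052 = 0.01088.
CI: 0.0365 ± 0.01088 → (0.026, 0.047).
With 95% confidence, each one-unit increase in fertilizer application rate is associated with a change of between 0.026 and 0.047 tonnes/ha in crop yield, holding the other predictors fixed.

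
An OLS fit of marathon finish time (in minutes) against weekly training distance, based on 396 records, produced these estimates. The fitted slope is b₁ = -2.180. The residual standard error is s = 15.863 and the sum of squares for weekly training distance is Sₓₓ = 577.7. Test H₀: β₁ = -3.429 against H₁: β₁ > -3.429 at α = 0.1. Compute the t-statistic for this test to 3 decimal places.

t = 1.892

SE(b₁) = s/√Sₓₓ = 15.863/√577.7 = 0.659985.
t = (-2.180 − (-3.429)) / 0.659985 = 1.892.
df = n − 2 = 394.
One-sided p ≈ 0.0296, which is < 0.1, so reject H₀.
There is evidence that the true slope on weekly training distance exceeds -3.429 minutes per unit.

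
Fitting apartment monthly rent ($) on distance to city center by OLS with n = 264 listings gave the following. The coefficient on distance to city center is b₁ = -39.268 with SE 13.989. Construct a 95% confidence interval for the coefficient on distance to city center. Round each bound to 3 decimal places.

df = n − 2 = 264 − 2 = 262.
t* = t_{0.025, 262} = 1.96906.
Margin = t* × SE = 1.96906 × 13.989 = 27.54518.
CI: -39.268 ± 27.54518 → (-66.813, -11.723).
With 95% confidence, each one-unit increase in distance to city center is associated with a change of between -66.813 and -11.723 $ in apartment monthly rent.

(-66.813, -11.723)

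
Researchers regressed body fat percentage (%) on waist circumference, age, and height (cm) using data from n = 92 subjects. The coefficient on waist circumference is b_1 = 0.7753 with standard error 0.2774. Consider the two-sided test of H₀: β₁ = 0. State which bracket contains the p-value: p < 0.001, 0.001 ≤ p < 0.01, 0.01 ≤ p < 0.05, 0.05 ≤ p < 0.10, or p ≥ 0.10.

t = 0.7753 / 0.2774 = 2.795.
df = n − k − 1 = 92 − 3 − 1 = 88.
Two-sided p = 2·P(T_{88} > |t|) ≈ 0.0064.
So 0.001 ≤ p < 0.01.

0.001 ≤ p < 0.01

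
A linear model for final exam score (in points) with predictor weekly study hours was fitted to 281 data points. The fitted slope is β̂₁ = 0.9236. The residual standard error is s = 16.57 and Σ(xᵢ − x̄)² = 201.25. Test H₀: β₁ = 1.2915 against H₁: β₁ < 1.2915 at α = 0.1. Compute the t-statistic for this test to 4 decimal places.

SE(β̂₁) = s/√Sₓₓ = 16.57/√201.25 = 1.16803.
t = (0.9236 − 1.2915) / 1.16803 = -0.3150.
df = n − 2 = 279.
One-sided p ≈ 0.3765, which is ≥ 0.1, so fail to reject H₀.
The data do not give significant evidence that the true slope on weekly study hours is below 1.2915 points per unit.

t = -0.3150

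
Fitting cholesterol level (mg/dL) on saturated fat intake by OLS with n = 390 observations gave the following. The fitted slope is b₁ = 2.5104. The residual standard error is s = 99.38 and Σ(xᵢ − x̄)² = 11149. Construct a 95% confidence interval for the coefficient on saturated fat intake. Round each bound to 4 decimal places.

(0.6599, 4.3609)

SE(b₁) = s/√Sₓₓ = 99.38/√11149 = 0.941198.
df = n − 2 = 388.
t* = t_{0.025, 388} = 1.966097.
Margin = t* × SE = 1.966097 × 0.941198 = 1.850487.
CI: 2.5104 ± 1.850487 → (0.6599, 4.3609).
With 95% confidence, each one-unit increase in saturated fat intake is associated with a change of between 0.6599 and 4.3609 mg/dL in cholesterol level.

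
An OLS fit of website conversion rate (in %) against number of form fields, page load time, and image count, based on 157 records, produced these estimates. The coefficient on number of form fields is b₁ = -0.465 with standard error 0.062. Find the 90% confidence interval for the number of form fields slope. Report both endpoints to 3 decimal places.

df = n − k − 1 = 157 − 3 − 1 = 153.
t* = t_{0.05, 153} = 1.654874.
Margin = t* × SE = 1.654874 × 0.062 = 0.10260.
CI: -0.465 ± 0.10260 → (-0.568, -0.362).
With 90% confidence, each one-unit increase in number of form fields is associated with a change of between -0.568 and -0.362 % in website conversion rate, holding the other predictors fixed.

(-0.568, -0.362)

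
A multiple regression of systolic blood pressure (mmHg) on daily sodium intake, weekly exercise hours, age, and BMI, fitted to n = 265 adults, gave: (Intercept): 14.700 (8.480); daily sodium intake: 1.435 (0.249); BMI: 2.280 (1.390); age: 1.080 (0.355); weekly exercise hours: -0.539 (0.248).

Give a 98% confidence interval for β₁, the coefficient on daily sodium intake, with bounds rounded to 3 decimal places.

Read off: b = 1.435, SE = 0.249 for daily sodium intake.
df = n − k − 1 = 265 − 4 − 1 = 260.
t* = t_{0.01, 260} = 2.340775.
Margin = t* × SE = 2.340775 × 0.249 = 0.58285.
CI: 1.435 ± 0.58285 → (0.852, 2.018).

(0.852, 2.018)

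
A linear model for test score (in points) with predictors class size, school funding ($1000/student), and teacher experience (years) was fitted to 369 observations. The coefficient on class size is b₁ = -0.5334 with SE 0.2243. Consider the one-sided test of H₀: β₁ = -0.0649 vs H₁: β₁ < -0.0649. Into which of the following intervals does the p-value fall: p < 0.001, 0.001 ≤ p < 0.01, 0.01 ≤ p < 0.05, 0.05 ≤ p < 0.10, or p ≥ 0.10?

t = (-0.5334 − (-0.0649)) / 0.2243 = -2.089.
df = n − k − 1 = 369 − 3 − 1 = 365.
One-sided p = P(T_{365} < t) ≈ 0.0187.
So 0.01 ≤ p < 0.05.

0.01 ≤ p < 0.05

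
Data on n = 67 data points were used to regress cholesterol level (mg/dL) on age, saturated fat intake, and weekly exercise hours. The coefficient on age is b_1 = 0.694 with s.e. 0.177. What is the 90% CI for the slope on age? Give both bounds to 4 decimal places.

df = n − k − 1 = 67 − 3 − 1 = 63.
t* = t_{0.05, 63} = 1.669402.
Margin = t* × SE = 1.669402 × 0.177 = 0.295484.
CI: 0.694 ± 0.295484 → (0.3985, 0.9895).
With 90% confidence, each one-unit increase in age is associated with a change of between 0.3985 and 0.9895 mg/dL in cholesterol level, holding the other predictors fixed.

(0.3985, 0.9895)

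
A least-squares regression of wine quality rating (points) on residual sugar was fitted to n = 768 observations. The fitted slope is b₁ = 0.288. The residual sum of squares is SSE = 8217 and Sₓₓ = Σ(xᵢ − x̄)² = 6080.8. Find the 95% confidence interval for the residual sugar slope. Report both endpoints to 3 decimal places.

(0.206, 0.370)

MSE = SSE/(n − 2) = 8217/766 = 10.7272.
SE(b₁) = √(MSE/Sₓₓ) = √(10.7272/6080.8) = 0.0420012.
df = n − 2 = 766.
t* = t_{0.025, 766} = 1.963066.
Margin = t* × SE = 1.963066 × 0.0420012 = 0.08245.
CI: 0.288 ± 0.08245 → (0.206, 0.370).
With 95% confidence, each one-unit increase in residual sugar is associated with a change of between 0.206 and 0.370 points in wine quality rating.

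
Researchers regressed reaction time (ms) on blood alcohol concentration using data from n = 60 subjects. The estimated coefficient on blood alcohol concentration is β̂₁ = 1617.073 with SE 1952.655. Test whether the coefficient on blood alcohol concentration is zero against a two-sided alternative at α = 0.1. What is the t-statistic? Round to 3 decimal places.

H₀: β₁ = 0 vs H₁: β₁ ≠ 0.
t = (β̂₁ − β₁⁰)/SE = 1617.073 / 1952.655 = 0.828.
df = n − 2 = 60 − 2 = 58.
Two-sided p ≈ 0.4110, which is ≥ 0.1, so fail to reject H₀.
The data do not give significant evidence of an association between blood alcohol concentration and reaction time.

t = 0.828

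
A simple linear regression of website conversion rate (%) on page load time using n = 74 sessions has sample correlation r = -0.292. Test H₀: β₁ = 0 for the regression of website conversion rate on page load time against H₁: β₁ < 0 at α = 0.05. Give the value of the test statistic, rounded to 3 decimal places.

t = r·√(n − 2)/√(1 − r²) = -0.292·√72/√0.914736 = -2.591.
df = n − 2 = 72.
One-sided p ≈ 0.0058, which is < 0.05, so reject H₀.
There is evidence of a linear association between page load time and website conversion rate.

t = -2.591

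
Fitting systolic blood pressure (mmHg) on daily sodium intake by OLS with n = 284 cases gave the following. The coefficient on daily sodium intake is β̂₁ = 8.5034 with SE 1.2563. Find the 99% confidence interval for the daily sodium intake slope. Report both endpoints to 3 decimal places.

df = n − 2 = 284 − 2 = 282.
t* = t_{0.005, 282} = 2.593376.
Margin = t* × SE = 2.593376 × 1.2563 = 3.25806.
CI: 8.5034 ± 3.25806 → (5.245, 11.761).
With 99% confidence, each one-unit increase in daily sodium intake is associated with a change of between 5.245 and 11.761 mmHg in systolic blood pressure.

(5.245, 11.761)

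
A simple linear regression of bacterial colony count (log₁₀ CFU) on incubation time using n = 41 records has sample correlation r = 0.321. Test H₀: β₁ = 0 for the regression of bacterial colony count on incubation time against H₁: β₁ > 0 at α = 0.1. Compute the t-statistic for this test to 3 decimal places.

t = 2.117

t = r·√(n − 2)/√(1 − r²) = 0.321·√39/√0.896959 = 2.117.
df = n − 2 = 39.
One-sided p ≈ 0.0204, which is < 0.1, so reject H₀.
There is evidence of a linear association between incubation time and bacterial colony count.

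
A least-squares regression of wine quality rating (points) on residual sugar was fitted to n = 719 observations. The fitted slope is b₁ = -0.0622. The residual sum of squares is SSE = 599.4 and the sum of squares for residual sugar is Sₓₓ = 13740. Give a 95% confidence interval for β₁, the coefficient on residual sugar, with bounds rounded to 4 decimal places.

(-0.0775, -0.0469)

MSE = SSE/(n − 2) = 599.4/717 = 0.835983.
SE(b₁) = √(MSE/Sₓₓ) = √(0.835983/13740) = 0.00780019.
df = n − 2 = 717.
t* = t_{0.025, 717} = 1.963278.
Margin = t* × SE = 1.963278 × 0.00780019 = 0.015314.
CI: -0.0622 ± 0.015314 → (-0.0775, -0.0469).
With 95% confidence, each one-unit increase in residual sugar is associated with a change of between -0.0775 and -0.0469 points in wine quality rating.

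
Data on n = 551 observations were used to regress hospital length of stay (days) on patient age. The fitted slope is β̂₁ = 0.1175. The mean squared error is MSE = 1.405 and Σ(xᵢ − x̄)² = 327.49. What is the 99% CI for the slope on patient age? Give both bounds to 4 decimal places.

SE(β̂₁) = √(MSE/Sₓₓ) = √(1.405/327.49) = 0.0654997.
df = n − 2 = 549.
t* = t_{0.005, 549} = 2.584814.
Margin = t* × SE = 2.584814 × 0.0654997 = 0.169304.
CI: 0.1175 ± 0.169304 → (-0.0518, 0.2868).
With 99% confidence, each one-unit increase in patient age is associated with a change of between -0.0518 and 0.2868 days in hospital length of stay.

(-0.0518, 0.2868)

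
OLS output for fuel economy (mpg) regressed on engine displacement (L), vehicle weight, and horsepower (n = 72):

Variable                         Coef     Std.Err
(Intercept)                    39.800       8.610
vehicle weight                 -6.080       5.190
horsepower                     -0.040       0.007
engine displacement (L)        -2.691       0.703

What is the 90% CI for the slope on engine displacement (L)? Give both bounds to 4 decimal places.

Read off: b = -2.691, SE = 0.703 for engine displacement (L).
df = n − k − 1 = 72 − 3 − 1 = 68.
t* = t_{0.05, 68} = 1.667572.
Margin = t* × SE = 1.667572 × 0.703 = 1.172303.
CI: -2.691 ± 1.172303 → (-3.8633, -1.5187).

(-3.8633, -1.5187)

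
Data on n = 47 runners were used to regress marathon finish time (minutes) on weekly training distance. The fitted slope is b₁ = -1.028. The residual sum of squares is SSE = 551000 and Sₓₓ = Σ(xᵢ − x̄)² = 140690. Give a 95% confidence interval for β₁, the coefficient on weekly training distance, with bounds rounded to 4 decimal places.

MSE = SSE/(n − 2) = 551000/45 = 12244.4.
SE(b₁) = √(MSE/Sₓₓ) = √(12244.4/140690) = 0.295011.
df = n − 2 = 45.
t* = t_{0.025, 45} = 2.014103.
Margin = t* × SE = 2.014103 × 0.295011 = 0.594182.
CI: -1.028 ± 0.594182 → (-1.6222, -0.4338).
With 95% confidence, each one-unit increase in weekly training distance is associated with a change of between -1.6222 and -0.4338 minutes in marathon finish time.

(-1.6222, -0.4338)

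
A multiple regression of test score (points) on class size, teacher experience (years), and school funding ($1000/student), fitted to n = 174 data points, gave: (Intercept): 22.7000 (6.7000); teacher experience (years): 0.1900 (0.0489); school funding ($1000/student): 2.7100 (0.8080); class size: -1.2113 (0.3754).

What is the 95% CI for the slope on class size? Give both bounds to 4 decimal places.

(-1.9523, -0.4703)

Read off: b = -1.2113, SE = 0.3754 for class size.
df = n − k − 1 = 174 − 3 − 1 = 170.
t* = t_{0.025, 170} = 1.974017.
Margin = t* × SE = 1.974017 × 0.3754 = 0.741046.
CI: -1.2113 ± 0.741046 → (-1.9523, -0.4703).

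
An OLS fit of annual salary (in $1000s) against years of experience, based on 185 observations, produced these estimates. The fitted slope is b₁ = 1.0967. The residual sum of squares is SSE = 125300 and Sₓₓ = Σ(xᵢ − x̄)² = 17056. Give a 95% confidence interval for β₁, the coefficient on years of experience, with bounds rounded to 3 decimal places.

(0.701, 1.492)

MSE = SSE/(n − 2) = 125300/183 = 684.699.
SE(b₁) = √(MSE/Sₓₓ) = √(684.699/17056) = 0.20036.
df = n − 2 = 183.
t* = t_{0.025, 183} = 1.973012.
Margin = t* × SE = 1.973012 × 0.20036 = 0.39531.
CI: 1.0967 ± 0.39531 → (0.701, 1.492).
With 95% confidence, each one-unit increase in years of experience is associated with a change of between 0.701 and 1.492 $1000s in annual salary.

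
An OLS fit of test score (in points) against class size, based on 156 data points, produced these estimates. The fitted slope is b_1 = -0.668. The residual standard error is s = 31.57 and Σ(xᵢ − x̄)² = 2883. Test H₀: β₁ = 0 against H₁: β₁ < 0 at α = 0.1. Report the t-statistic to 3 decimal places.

SE(b_1) = s/√Sₓₓ = 31.57/√2883 = 0.587966.
t = -0.668 / 0.587966 = -1.136.
df = n − 2 = 154.
One-sided p ≈ 0.1288, which is ≥ 0.1, so fail to reject H₀.
The data do not give significant evidence that the true slope on class size is negative.

t = -1.136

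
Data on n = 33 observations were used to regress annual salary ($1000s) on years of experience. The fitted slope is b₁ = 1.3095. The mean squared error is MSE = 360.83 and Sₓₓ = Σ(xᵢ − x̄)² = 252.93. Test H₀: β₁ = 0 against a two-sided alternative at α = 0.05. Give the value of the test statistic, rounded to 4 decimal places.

SE(b₁) = √(MSE/Sₓₓ) = √(360.83/252.93) = 1.1944.
t = 1.3095 / 1.1944 = 1.0964.
df = n − 2 = 31.
Two-sided p ≈ 0.2814, which is ≥ 0.05, so fail to reject H₀.
The data do not give significant evidence of an association between years of experience and annual salary.

t = 1.0964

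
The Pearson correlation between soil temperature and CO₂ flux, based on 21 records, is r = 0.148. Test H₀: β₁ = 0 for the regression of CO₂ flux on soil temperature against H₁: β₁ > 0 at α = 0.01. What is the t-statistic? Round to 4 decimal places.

t = 0.6523

t = r·√(n − 2)/√(1 − r²) = 0.148·√19/√0.978096 = 0.6523.
df = n − 2 = 19.
One-sided p ≈ 0.2610, which is ≥ 0.01, so fail to reject H₀.
The data do not give significant evidence of a linear association between soil temperature and CO₂ flux.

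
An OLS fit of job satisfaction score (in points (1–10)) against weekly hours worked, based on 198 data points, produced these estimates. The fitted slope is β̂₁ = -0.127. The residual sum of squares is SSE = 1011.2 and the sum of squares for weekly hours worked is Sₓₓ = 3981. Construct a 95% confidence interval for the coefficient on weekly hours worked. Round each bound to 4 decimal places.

(-0.1980, -0.0560)

MSE = SSE/(n − 2) = 1011.2/196 = 5.15918.
SE(β̂₁) = √(MSE/Sₓₓ) = √(5.15918/3981) = 0.0359993.
df = n − 2 = 196.
t* = t_{0.025, 196} = 1.972141.
Margin = t* × SE = 1.972141 × 0.0359993 = 0.070996.
CI: -0.127 ± 0.070996 → (-0.1980, -0.0560).
With 95% confidence, each one-unit increase in weekly hours worked is associated with a change of between -0.1980 and -0.0560 points (1–10) in job satisfaction score.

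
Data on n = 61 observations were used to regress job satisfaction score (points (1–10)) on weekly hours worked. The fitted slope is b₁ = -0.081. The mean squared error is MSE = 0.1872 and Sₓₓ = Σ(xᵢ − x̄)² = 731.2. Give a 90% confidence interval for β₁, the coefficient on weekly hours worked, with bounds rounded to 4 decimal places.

(-0.1077, -0.0543)

SE(b₁) = √(MSE/Sₓₓ) = √(0.1872/731.2) = 0.0160005.
df = n − 2 = 59.
t* = t_{0.05, 59} = 1.671093.
Margin = t* × SE = 1.671093 × 0.0160005 = 0.026738.
CI: -0.081 ± 0.026738 → (-0.1077, -0.0543).
With 90% confidence, each one-unit increase in weekly hours worked is associated with a change of between -0.1077 and -0.0543 points (1–10) in job satisfaction score.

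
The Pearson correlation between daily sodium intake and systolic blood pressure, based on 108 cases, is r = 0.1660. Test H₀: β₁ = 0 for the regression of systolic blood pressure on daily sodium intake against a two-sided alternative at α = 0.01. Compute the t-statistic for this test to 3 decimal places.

t = r·√(n − 2)/√(1 − r²) = 0.1660·√106/√0.972444 = 1.733.
df = n − 2 = 106.
Two-sided p ≈ 0.0860, which is ≥ 0.01, so fail to reject H₀.
The data do not give significant evidence of a linear association between daily sodium intake and systolic blood pressure.

t = 1.733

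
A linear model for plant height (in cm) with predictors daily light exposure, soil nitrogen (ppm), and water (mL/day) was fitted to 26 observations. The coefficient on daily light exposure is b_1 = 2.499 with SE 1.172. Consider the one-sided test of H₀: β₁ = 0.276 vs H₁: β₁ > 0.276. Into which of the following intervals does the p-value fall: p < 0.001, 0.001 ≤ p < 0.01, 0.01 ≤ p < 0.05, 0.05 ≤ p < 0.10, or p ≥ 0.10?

t = (2.499 − 0.276) / 1.172 = 1.897.
df = n − k − 1 = 26 − 3 − 1 = 22.
One-sided p = P(T_{22} > t) ≈ 0.0355.
So 0.01 ≤ p < 0.05.

0.01 ≤ p < 0.05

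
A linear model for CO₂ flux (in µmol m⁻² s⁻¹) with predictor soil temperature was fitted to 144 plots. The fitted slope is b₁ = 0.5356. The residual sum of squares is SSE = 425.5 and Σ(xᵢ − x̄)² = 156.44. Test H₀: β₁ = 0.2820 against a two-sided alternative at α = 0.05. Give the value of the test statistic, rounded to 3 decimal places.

t = 1.832

MSE = SSE/(n − 2) = 425.5/142 = 2.99648.
SE(b₁) = √(MSE/Sₓₓ) = √(2.99648/156.44) = 0.138399.
t = (0.5356 − 0.2820) / 0.138399 = 1.832.
df = n − 2 = 142.
Two-sided p ≈ 0.0690, which is ≥ 0.05, so fail to reject H₀.
The data are consistent with a true slope of 0.2820 µmol m⁻² s⁻¹ per unit of soil temperature.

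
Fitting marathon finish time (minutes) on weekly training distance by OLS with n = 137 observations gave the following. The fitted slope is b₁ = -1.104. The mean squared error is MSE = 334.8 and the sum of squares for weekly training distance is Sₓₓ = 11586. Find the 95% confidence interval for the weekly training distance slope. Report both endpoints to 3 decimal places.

SE(b₁) = √(MSE/Sₓₓ) = √(334.8/11586) = 0.169991.
df = n − 2 = 135.
t* = t_{0.025, 135} = 1.977692.
Margin = t* × SE = 1.977692 × 0.169991 = 0.33619.
CI: -1.104 ± 0.33619 → (-1.440, -0.768).
With 95% confidence, each one-unit increase in weekly training distance is associated with a change of between -1.440 and -0.768 minutes in marathon finish time.

(-1.440, -0.768)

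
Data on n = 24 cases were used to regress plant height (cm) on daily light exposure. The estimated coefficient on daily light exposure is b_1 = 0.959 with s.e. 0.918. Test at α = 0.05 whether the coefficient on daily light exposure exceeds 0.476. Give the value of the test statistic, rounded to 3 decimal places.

H₀: β₁ = 0.476 vs H₁: β₁ > 0.476.
t = (b_1 − β₁⁰)/SE = (0.959 − 0.476) / 0.918 = 0.526.
df = n − 2 = 24 − 2 = 22.
One-sided p ≈ 0.3020, which is ≥ 0.05, so fail to reject H₀.
The data do not give significant evidence that the true slope on daily light exposure exceeds 0.476 cm per unit.

t = 0.526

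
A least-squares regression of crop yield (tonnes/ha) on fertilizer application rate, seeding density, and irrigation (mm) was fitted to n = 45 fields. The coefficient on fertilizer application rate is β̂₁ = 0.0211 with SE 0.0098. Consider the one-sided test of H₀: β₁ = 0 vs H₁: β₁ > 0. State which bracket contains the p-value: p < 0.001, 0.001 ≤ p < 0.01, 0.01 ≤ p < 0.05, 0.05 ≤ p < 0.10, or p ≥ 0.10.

0.01 ≤ p < 0.05

t = 0.0211 / 0.0098 = 2.153.
df = n − k − 1 = 45 − 3 − 1 = 41.
One-sided p = P(T_{41} > t) ≈ 0.0186.
So 0.01 ≤ p < 0.05.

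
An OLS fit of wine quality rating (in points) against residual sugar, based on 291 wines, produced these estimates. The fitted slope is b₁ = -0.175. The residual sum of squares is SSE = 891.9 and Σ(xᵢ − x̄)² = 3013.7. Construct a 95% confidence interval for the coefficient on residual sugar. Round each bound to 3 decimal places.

(-0.238, -0.112)

MSE = SSE/(n − 2) = 891.9/289 = 3.08616.
SE(b₁) = √(MSE/Sₓₓ) = √(3.08616/3013.7) = 0.0320007.
df = n − 2 = 289.
t* = t_{0.025, 289} = 1.968206.
Margin = t* × SE = 1.968206 × 0.0320007 = 0.06298.
CI: -0.175 ± 0.06298 → (-0.238, -0.112).
With 95% confidence, each one-unit increase in residual sugar is associated with a change of between -0.238 and -0.112 points in wine quality rating.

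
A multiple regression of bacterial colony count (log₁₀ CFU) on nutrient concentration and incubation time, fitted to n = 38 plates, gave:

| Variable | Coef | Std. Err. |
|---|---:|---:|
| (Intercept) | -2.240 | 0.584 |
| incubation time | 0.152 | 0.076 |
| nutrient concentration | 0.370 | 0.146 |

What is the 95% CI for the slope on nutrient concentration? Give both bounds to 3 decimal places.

(0.074, 0.666)

Read off: b = 0.370, SE = 0.146 for nutrient concentration.
df = n − k − 1 = 38 − 2 − 1 = 35.
t* = t_{0.025, 35} = 2.030108.
Margin = t* × SE = 2.030108 × 0.146 = 0.29640.
CI: 0.370 ± 0.29640 → (0.074, 0.666).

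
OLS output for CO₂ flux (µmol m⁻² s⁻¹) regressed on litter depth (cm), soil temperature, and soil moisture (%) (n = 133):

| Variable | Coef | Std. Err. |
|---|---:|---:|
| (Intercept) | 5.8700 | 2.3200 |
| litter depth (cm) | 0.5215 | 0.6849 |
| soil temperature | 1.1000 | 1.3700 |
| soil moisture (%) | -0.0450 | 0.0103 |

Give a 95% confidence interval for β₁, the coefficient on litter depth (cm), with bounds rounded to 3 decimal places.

Read off: b = 0.5215, SE = 0.6849 for litter depth (cm).
df = n − k − 1 = 133 − 3 − 1 = 129.
t* = t_{0.025, 129} = 1.978524.
Margin = t* × SE = 1.978524 × 0.6849 = 1.35509.
CI: 0.5215 ± 1.35509 → (-0.834, 1.877).

(-0.834, 1.877)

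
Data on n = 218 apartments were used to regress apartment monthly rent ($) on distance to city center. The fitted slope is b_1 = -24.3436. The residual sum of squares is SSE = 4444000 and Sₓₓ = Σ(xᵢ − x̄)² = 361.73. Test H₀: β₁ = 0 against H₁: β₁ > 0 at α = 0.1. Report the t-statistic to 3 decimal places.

t = -3.228

MSE = SSE/(n − 2) = 4444000/216 = 20574.1.
SE(b_1) = √(MSE/Sₓₓ) = √(20574.1/361.73) = 7.54168.
t = -24.3436 / 7.54168 = -3.228.
df = n − 2 = 216.
One-sided p ≈ 0.9993, which is ≥ 0.1, so fail to reject H₀.
The data do not give significant evidence that the true slope on distance to city center is positive.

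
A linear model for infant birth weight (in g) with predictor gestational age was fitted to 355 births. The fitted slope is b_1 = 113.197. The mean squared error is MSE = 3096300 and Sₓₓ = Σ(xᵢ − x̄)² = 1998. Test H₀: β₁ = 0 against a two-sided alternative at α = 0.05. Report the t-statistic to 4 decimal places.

t = 2.8755

SE(b_1) = √(MSE/Sₓₓ) = √(3.0963e+06/1998) = 39.3662.
t = 113.197 / 39.3662 = 2.8755.
df = n − 2 = 353.
Two-sided p ≈ 0.0043, which is < 0.05, so reject H₀.
There is evidence that gestational age is associated with infant birth weight.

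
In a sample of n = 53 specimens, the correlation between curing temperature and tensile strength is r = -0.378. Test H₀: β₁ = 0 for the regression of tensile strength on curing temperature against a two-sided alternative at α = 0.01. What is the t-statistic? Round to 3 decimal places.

t = r·√(n − 2)/√(1 − r²) = -0.378·√51/√0.857116 = -2.916.
df = n − 2 = 51.
Two-sided p ≈ 0.0053, which is < 0.01, so reject H₀.
There is evidence of a linear association between curing temperature and tensile strength.

t = -2.916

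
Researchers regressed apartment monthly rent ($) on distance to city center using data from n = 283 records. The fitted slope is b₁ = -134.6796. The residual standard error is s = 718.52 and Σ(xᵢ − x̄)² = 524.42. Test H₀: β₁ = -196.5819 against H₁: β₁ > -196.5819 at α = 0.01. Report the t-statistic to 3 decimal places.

t = 1.973

SE(b₁) = s/√Sₓₓ = 718.52/√524.42 = 31.3761.
t = (-134.6796 − (-196.5819)) / 31.3761 = 1.973.
df = n − 2 = 281.
One-sided p ≈ 0.0247, which is ≥ 0.01, so fail to reject H₀.
The data do not give significant evidence that the true slope on distance to city center exceeds -196.5819 $ per unit.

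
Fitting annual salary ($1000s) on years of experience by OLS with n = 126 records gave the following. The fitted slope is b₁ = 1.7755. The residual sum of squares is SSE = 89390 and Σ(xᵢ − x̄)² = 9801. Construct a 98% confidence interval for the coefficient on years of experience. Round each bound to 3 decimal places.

MSE = SSE/(n − 2) = 89390/124 = 720.887.
SE(b₁) = √(MSE/Sₓₓ) = √(720.887/9801) = 0.271205.
df = n − 2 = 124.
t* = t_{0.01, 124} = 2.356797.
Margin = t* × SE = 2.356797 × 0.271205 = 0.63918.
CI: 1.7755 ± 0.63918 → (1.136, 2.415).
With 98% confidence, each one-unit increase in years of experience is associated with a change of between 1.136 and 2.415 $1000s in annual salary.

(1.136, 2.415)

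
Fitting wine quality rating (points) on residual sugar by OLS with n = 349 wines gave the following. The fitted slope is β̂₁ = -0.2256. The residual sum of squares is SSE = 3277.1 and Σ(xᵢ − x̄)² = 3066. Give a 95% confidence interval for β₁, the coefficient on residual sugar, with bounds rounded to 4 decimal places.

MSE = SSE/(n − 2) = 3277.1/347 = 9.44409.
SE(β̂₁) = √(MSE/Sₓₓ) = √(9.44409/3066) = 0.0555001.
df = n − 2 = 347.
t* = t_{0.025, 347} = 1.966824.
Margin = t* × SE = 1.966824 × 0.0555001 = 0.109159.
CI: -0.2256 ± 0.109159 → (-0.3348, -0.1164).
With 95% confidence, each one-unit increase in residual sugar is associated with a change of between -0.3348 and -0.1164 points in wine quality rating.

(-0.3348, -0.1164)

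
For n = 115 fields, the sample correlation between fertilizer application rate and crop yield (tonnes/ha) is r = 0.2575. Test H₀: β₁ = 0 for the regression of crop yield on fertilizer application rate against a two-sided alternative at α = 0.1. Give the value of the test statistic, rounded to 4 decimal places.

t = r·√(n − 2)/√(1 − r²) = 0.2575·√113/√0.933694 = 2.8328.
df = n − 2 = 113.
Two-sided p ≈ 0.0055, which is < 0.1, so reject H₀.
There is evidence of a linear association between fertilizer application rate and crop yield.

t = 2.8328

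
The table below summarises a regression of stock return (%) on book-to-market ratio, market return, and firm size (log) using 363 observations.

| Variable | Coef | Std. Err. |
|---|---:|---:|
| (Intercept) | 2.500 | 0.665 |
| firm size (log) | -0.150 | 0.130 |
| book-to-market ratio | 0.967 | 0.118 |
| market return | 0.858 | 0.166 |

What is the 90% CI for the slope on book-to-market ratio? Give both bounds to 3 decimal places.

Read off: b = 0.967, SE = 0.118 for book-to-market ratio.
df = n − k − 1 = 363 − 3 − 1 = 359.
t* = t_{0.05, 359} = 1.649109.
Margin = t* × SE = 1.649109 × 0.118 = 0.19459.
CI: 0.967 ± 0.19459 → (0.772, 1.162).

(0.772, 1.162)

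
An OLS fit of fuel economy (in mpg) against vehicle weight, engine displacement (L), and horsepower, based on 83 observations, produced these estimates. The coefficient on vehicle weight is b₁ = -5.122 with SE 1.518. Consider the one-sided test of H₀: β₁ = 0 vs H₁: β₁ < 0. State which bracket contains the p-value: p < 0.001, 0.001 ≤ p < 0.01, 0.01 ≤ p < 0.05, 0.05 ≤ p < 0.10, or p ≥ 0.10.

p < 0.001

t = -5.122 / 1.518 = -3.374.
df = n − k − 1 = 83 − 3 − 1 = 79.
One-sided p = P(T_{79} < t) ≈ 0.0006.
So p < 0.001.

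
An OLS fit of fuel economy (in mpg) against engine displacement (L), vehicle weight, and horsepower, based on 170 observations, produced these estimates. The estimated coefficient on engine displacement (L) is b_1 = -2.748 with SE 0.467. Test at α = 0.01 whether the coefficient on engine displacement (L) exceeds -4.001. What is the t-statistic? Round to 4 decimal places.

H₀: β₁ = -4.001 vs H₁: β₁ > -4.001.
t = (b_1 − β₁⁰)/SE = (-2.748 − (-4.001)) / 0.467 = 2.6831.
df = n − k − 1 = 170 − 3 − 1 = 166.
One-sided p ≈ 0.0040, which is < 0.01, so reject H₀.
There is evidence that the true slope on engine displacement (L) exceeds -4.001 mpg per unit, holding the other predictors fixed.

t = 2.6831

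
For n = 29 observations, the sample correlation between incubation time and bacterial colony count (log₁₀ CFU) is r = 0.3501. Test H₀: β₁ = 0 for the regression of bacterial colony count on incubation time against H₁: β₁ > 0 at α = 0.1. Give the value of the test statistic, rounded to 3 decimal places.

t = r·√(n − 2)/√(1 − r²) = 0.3501·√27/√0.87743 = 1.942.
df = n − 2 = 27.
One-sided p ≈ 0.0313, which is < 0.1, so reject H₀.
There is evidence of a linear association between incubation time and bacterial colony count.

t = 1.942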